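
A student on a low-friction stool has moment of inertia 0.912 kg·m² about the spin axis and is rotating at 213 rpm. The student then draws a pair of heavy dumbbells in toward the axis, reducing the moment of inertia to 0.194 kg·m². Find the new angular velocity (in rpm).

ω₂ ≈ 1000 rpm

Angular momentum about the spin axis is conserved since the torque about it is zero.
ω₂ = I₁ω₁ / I₂ = (0.9120)(213 rpm) / (0.1940) = 1001 rpm.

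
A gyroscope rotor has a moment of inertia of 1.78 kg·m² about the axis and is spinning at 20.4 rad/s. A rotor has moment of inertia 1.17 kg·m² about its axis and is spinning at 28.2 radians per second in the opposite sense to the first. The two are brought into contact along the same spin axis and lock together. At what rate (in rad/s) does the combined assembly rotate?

The coupling torques are internal; angular momentum about the shared axis is conserved.
Taking A's sense as positive: L = (1.780)(20.4) − (1.170)(28.2) = 3.318 kg·m²·rad/s.
Combined I = 1.780 + 1.170 = 2.950 kg·m².
ω_f = L / I = 3.318 / 2.950 = 1.125 rad/s.

|ω_f| ≈ 1.12 rad/s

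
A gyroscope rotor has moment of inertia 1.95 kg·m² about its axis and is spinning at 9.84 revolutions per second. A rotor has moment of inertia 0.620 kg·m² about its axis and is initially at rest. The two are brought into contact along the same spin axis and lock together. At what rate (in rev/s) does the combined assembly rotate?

|ω_f| ≈ 7.47 rev/s

The coupling torques are internal; angular momentum about the shared axis is conserved.
Taking A's sense as positive: L = (1.950)(9.84) = 19.19 kg·m²·rev/s.
Combined I = 1.950 + 0.6200 = 2.570 kg·m².
ω_f = L / I = 19.19 / 2.570 = 7.466 rev/s.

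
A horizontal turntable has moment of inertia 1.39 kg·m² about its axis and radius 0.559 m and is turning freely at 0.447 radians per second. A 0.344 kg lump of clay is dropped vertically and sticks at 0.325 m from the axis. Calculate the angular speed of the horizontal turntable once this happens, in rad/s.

The added mass arrives with no angular momentum about the axis, and any external torque about the axis is negligible, so the system's angular momentum is conserved.
Added inertia Σmr² = (0.344)(0.325)² = 0.03633 kg·m²; I_f = 1.390 + 0.03633 = 1.426 kg·m².
ω_f = I_p ω_i / I_f = (1.390)(0.447) / 1.426 = 0.4356 rad/s.

ω_f ≈ 0.436 rad/s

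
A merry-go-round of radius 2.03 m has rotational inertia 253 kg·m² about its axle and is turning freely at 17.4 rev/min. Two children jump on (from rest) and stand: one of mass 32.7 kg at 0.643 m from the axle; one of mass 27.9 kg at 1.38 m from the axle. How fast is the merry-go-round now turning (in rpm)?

ω_f ≈ 13.8 rpm

The added mass arrives with no angular momentum about the axle, and any external torque about the axle is negligible, so the system's angular momentum is conserved.
Added inertia Σmr² = (32.7)(0.643)² + (27.9)(1.38)² = 66.65 kg·m²; I_f = 253.0 + 66.65 = 319.7 kg·m².
ω_f = I_p ω_i / I_f = (253.0)(17.4) / 319.7 = 13.77 rpm.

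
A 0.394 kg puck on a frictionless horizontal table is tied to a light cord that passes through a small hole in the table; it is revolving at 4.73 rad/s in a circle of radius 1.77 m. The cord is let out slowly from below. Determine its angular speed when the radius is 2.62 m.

ω₂ ≈ 2.16 rad/s

No torque about the axis ⇒ m r₁² ω₁ = m r₂² ω₂.
ω₂ = ω₁ (r₁/r₂)² = (4.73)(1.77/2.62)² = 2.159 rad/s.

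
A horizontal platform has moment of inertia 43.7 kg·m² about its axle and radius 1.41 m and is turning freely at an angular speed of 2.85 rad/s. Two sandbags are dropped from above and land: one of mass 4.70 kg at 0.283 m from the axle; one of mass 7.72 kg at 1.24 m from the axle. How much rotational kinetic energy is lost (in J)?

The added mass arrives with no angular momentum about the axle, and any external torque about the axle is negligible, so the system's angular momentum is conserved.
Added inertia Σmr² = (4.70)(0.283)² + (7.72)(1.24)² = 12.25 kg·m²; I_f = 43.70 + 12.25 = 55.95 kg·m².
ω_f = I_p ω_i / I_f = (43.70)(2.85) / 55.95 = 2.226 rad/s.
KE_i = ½(43.70)(2.850 rad/s)² = 177.5 J; KE_f = ½(55.95)(2.226)² = 138.6 J.

energy lost ≈ 38.8 J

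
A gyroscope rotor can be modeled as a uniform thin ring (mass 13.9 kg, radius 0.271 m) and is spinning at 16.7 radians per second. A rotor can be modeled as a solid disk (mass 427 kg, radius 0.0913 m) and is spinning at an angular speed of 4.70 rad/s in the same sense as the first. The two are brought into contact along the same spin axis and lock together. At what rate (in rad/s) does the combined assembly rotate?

|ω_f| ≈ 9.07 rad/s

The coupling torques are internal; angular momentum about the shared axis is conserved.
Moments of inertia: I_A = (13.9)(0.271)² = 1.021 kg·m²; I_B = ½(427)(0.0913)² = 1.780 kg·m².
Taking A's sense as positive: L = (1.021)(16.7) + (1.780)(4.70) = 25.41 kg·m²·rad/s.
Combined I = 1.021 + 1.780 = 2.800 kg·m².
ω_f = L / I = 25.41 / 2.800 = 9.074 rad/s.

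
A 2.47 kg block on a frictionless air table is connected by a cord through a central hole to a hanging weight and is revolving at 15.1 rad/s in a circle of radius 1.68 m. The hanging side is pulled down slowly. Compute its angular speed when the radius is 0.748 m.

ω₂ ≈ 76.2 rad/s

No torque about the axis ⇒ m r₁² ω₁ = m r₂² ω₂.
ω₂ = ω₁ (r₁/r₂)² = (15.1)(1.68/0.748)² = 76.17 rad/s.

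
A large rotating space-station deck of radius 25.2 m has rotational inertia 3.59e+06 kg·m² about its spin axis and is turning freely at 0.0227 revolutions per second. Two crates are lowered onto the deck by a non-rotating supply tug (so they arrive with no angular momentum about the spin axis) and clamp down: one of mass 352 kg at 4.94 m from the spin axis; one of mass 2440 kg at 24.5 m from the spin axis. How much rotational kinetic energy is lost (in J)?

energy lost ≈ 10600 J

The added mass arrives with no angular momentum about the spin axis, and any external torque about the spin axis is negligible, so the system's angular momentum is conserved.
Added inertia Σmr² = (352)(4.94)² + (2440)(24.5)² = 1.473e+06 kg·m²; I_f = 3.590e+06 + 1.473e+06 = 5.063e+06 kg·m².
ω_f = I_p ω_i / I_f = (3.590e+06)(0.0227) / 5.063e+06 = 0.01610 rev/s.
KE_i = ½(3.590e+06)(0.1426 rad/s)² = 36520 J; KE_f = ½(5.063e+06)(0.1011)² = 25890 J.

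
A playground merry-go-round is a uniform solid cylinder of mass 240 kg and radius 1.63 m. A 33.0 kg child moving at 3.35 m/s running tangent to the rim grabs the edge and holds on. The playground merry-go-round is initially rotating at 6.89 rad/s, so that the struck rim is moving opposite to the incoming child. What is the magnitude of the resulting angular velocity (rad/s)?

About the axle the impulsive forces during the collision are internal, so angular momentum about that axis is conserved.
I_p = ½(240)(1.63)² = 318.8 kg·m². Taking the sense of the child's angular momentum as positive, L_{child} = m v R = (33.0)(3.35)(1.63) = 180.2 kg·m²/s.
L_i = −I_p ω_p + m v R = −(318.8)(6.89) + 180.2 = -2017 kg·m²/s.
After sticking, I_f = I_p + m R² = 318.8 + (33.0)(1.63)² = 406.5 kg·m².
ω_f = L_i / I_f = -2017 / 406.5 = -4.961 rad/s.

|ω_f| ≈ 4.96 rad/s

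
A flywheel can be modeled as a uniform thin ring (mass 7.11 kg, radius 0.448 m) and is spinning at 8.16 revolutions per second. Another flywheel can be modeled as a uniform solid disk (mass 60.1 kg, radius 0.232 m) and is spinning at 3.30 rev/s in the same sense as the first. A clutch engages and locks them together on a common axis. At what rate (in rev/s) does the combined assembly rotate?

No external torque acts about the common axis, so total angular momentum is conserved.
Moments of inertia: I_A = (7.11)(0.448)² = 1.427 kg·m²; I_B = ½(60.1)(0.232)² = 1.617 kg·m².
Taking A's sense as positive: L = (1.427)(8.16) + (1.617)(3.30) = 16.98 kg·m²·rev/s.
Combined I = 1.427 + 1.617 = 3.044 kg·m².
ω_f = L / I = 16.98 / 3.044 = 5.578 rev/s.

|ω_f| ≈ 5.58 rev/s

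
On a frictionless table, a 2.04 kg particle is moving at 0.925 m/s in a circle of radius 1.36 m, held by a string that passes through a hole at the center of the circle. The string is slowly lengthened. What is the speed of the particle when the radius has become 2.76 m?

v₂ ≈ 0.456 m/s

The only horizontal force on the mass is along the cord (radial), so it exerts no torque about the hole and angular momentum m v r is conserved.
v₂ = v₁ r₁ / r₂ = (0.925)(1.36) / (2.76) = 0.4558 m/s.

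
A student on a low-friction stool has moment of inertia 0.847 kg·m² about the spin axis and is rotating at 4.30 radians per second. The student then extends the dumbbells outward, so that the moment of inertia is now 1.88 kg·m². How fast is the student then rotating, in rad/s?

With no external torque about the axis, L is conserved: I₁ω₁ = I₂ω₂.
ω₂ = I₁ω₁ / I₂ = (0.8470)(4.30 rad/s) / (1.880) = 1.937 rad/s.

ω₂ ≈ 1.94 rad/s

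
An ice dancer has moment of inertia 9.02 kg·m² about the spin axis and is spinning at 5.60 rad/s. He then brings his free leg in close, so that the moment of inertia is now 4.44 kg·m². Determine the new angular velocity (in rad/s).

ω₂ ≈ 11.4 rad/s

With no external torque about the axis, L is conserved: I₁ω₁ = I₂ω₂.
ω₂ = I₁ω₁ / I₂ = (9.020)(5.60 rad/s) / (4.440) = 11.38 rad/s.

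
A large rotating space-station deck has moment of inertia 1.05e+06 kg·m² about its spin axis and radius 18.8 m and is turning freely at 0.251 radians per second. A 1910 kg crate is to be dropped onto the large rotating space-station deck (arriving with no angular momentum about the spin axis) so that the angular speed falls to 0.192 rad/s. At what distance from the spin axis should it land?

The added mass arrives with no angular momentum about the spin axis, and any external torque about the spin axis is negligible, so the system's angular momentum is conserved.
I_p ω_i = (I_p + m r²) ω_f ⇒ m r² = I_p(ω_i/ω_f − 1) = 1.050e+06(0.251/0.192 − 1) = 3.227e+05 kg·m².
r = √(3.227e+05/1910) = 13.00 m.

r ≈ 13.0 m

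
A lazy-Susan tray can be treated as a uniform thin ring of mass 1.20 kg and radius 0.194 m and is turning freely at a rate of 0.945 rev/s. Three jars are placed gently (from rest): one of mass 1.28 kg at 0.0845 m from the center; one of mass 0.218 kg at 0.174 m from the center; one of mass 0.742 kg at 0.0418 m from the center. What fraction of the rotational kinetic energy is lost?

No external torque acts about the center; L_before = L_after.
I_p = (1.20)(0.194)² = 0.04516 kg·m².
Added inertia Σmr² = (1.28)(0.0845)² + (0.218)(0.174)² + (0.742)(0.0418)² = 0.01704 kg·m²; I_f = 0.04516 + 0.01704 = 0.06220 kg·m².
ω_f = I_p ω_i / I_f = (0.04516)(0.945) / 0.06220 = 0.6862 rev/s.
KE_i = ½(0.04516)(5.938 rad/s)² = 0.7961 J; KE_f = ½(0.06220)(4.311)² = 0.5781 J.
Fraction lost = 0.2739.

fraction ≈ 0.274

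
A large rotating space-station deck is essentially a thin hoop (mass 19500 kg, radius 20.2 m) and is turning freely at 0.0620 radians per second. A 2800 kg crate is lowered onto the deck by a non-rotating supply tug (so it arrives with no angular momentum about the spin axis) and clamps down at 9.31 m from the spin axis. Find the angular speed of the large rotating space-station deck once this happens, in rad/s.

The added mass arrives with no angular momentum about the spin axis, and any external torque about the spin axis is negligible, so the system's angular momentum is conserved.
I_p = (19500)(20.2)² = 7.957e+06 kg·m².
Added inertia Σmr² = (2800)(9.31)² = 2.427e+05 kg·m²; I_f = 7.957e+06 + 2.427e+05 = 8.199e+06 kg·m².
ω_f = I_p ω_i / I_f = (7.957e+06)(0.0620) / 8.199e+06 = 0.06016 rad/s.

ω_f ≈ 0.0602 rad/s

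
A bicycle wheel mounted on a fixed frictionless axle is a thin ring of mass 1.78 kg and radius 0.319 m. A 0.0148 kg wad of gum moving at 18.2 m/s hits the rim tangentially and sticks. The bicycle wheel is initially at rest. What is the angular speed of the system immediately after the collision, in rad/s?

About the axle the impulsive forces during the collision are internal, so angular momentum about that axis is conserved.
I_p = (1.78)(0.319)² = 0.1811 kg·m². Taking the sense of the wad of gum's angular momentum as positive, L_{wad} = m v R = (0.0148)(18.2)(0.319) = 0.08593 kg·m²/s.
L_i = 0 + 0.08593 = 0.08593 kg·m²/s.
After sticking, I_f = I_p + m R² = 0.1811 + (0.0148)(0.319)² = 0.1826 kg·m².
ω_f = L_i / I_f = 0.08593 / 0.1826 = 0.4705 rad/s.

|ω_f| ≈ 0.470 rad/s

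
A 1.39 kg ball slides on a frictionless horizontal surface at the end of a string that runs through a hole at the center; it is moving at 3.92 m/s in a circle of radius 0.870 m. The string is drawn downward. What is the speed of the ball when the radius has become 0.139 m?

The only horizontal force on the mass is along the cord (radial), so it exerts no torque about the hole and angular momentum m v r is conserved.
v₂ = v₁ r₁ / r₂ = (3.92)(0.870) / (0.139) = 24.54 m/s.

v₂ ≈ 24.5 m/s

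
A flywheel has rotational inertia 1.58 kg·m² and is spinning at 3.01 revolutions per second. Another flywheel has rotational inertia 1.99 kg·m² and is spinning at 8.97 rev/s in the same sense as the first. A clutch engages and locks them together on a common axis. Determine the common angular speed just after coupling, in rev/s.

The coupling torques are internal; angular momentum about the shared axis is conserved.
Taking A's sense as positive: L = (1.580)(3.01) + (1.990)(8.97) = 22.61 kg·m²·rev/s.
Combined I = 1.580 + 1.990 = 3.570 kg·m².
ω_f = L / I = 22.61 / 3.570 = 6.332 rev/s.

|ω_f| ≈ 6.33 rev/s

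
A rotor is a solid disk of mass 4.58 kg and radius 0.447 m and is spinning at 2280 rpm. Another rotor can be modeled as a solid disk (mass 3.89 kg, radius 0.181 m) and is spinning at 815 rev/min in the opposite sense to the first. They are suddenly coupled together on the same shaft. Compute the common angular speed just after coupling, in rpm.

No external torque acts about the common axis, so total angular momentum is conserved.
Moments of inertia: I_A = ½(4.58)(0.447)² = 0.4576 kg·m²; I_B = ½(3.89)(0.181)² = 0.06372 kg·m².
Taking A's sense as positive: L = (0.4576)(2280) − (0.06372)(815) = 991.3 kg·m²·rpm.
Combined I = 0.4576 + 0.06372 = 0.5213 kg·m².
ω_f = L / I = 991.3 / 0.5213 = 1902 rpm.

|ω_f| ≈ 1900 rpm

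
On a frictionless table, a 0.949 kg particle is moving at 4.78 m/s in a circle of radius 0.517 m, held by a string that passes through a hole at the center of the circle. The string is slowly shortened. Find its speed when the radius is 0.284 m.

v₂ ≈ 8.70 m/s

Central (radial) force ⇒ zero torque about the center ⇒ m v r is constant.
v₂ = v₁ r₁ / r₂ = (4.78)(0.517) / (0.284) = 8.702 m/s.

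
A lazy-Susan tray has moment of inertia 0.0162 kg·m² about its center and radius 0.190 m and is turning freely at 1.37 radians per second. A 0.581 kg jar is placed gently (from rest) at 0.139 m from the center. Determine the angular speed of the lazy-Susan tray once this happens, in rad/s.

The added mass arrives with no angular momentum about the center, and any external torque about the center is negligible, so the system's angular momentum is conserved.
Added inertia Σmr² = (0.581)(0.139)² = 0.01123 kg·m²; I_f = 0.01620 + 0.01123 = 0.02743 kg·m².
ω_f = I_p ω_i / I_f = (0.01620)(1.37) / 0.02743 = 0.8092 rad/s.

ω_f ≈ 0.809 rad/s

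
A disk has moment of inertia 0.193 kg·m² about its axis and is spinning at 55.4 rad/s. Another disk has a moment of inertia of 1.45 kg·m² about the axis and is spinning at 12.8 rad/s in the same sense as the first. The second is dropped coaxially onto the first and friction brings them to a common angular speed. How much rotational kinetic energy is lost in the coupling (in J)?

ΔKE lost ≈ 155 J

No external torque acts about the common axis, so total angular momentum is conserved.
Taking A's sense as positive: L = (0.1930)(55.4) + (1.450)(12.8) = 29.25 kg·m²·rad/s.
Combined I = 0.1930 + 1.450 = 1.643 kg·m².
ω_f = L / I = 29.25 / 1.643 = 17.80 rad/s.
KE_i = ½ΣIω² = 415.0 J; KE_f = ½(1.643)(17.80)² = 260.4 J.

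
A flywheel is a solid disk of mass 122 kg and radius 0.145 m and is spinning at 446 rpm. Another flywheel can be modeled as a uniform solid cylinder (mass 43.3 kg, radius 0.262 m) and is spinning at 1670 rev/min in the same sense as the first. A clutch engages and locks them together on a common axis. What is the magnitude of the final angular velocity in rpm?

|ω_f| ≈ 1100 rpm

The coupling torques are internal; angular momentum about the shared axis is conserved.
Moments of inertia: I_A = ½(122)(0.145)² = 1.283 kg·m²; I_B = ½(43.3)(0.262)² = 1.486 kg·m².
Taking A's sense as positive: L = (1.283)(446) + (1.486)(1670) = 3054 kg·m²·rpm.
Combined I = 1.283 + 1.486 = 2.769 kg·m².
ω_f = L / I = 3054 / 2.769 = 1103 rpm.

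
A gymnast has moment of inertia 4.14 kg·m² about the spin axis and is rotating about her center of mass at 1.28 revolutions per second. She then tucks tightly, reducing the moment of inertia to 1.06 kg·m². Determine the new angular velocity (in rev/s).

ω₂ ≈ 5.00 rev/s

Angular momentum about the spin axis is conserved since the torque about it is zero.
ω₂ = I₁ω₁ / I₂ = (4.140)(1.28 rev/s) / (1.060) = 4.999 rev/s.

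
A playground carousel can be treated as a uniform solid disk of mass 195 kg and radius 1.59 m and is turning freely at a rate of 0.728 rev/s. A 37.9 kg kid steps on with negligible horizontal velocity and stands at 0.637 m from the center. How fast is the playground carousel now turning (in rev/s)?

No external torque acts about the center; L_before = L_after.
I_p = ½(195)(1.59)² = 246.5 kg·m².
Added inertia Σmr² = (37.9)(0.637)² = 15.38 kg·m²; I_f = 246.5 + 15.38 = 261.9 kg·m².
ω_f = I_p ω_i / I_f = (246.5)(0.728) / 261.9 = 0.6852 rev/s.

ω_f ≈ 0.685 rev/s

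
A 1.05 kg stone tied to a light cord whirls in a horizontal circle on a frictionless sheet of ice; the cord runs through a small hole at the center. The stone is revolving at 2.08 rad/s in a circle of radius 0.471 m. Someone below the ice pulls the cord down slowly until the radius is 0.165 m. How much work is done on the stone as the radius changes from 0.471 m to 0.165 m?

The constraining force is radial, so m r² ω about the center is conserved.
ω₂ = ω₁ (r₁/r₂)² = (2.08)(0.471/0.165)² = 16.95 rad/s.
W = ΔKE = ½m(v₂² − v₁²) = 3.602 J.

W ≈ 3.60 J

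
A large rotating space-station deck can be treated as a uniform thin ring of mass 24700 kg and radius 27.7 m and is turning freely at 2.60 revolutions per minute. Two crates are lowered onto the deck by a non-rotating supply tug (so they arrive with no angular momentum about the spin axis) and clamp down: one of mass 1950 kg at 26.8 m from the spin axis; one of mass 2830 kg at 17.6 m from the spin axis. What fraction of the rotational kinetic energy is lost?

fraction ≈ 0.107

No external torque acts about the spin axis; L_before = L_after.
I_p = (24700)(27.7)² = 1.895e+07 kg·m².
Added inertia Σmr² = (1950)(26.8)² + (2830)(17.6)² = 2.277e+06 kg·m²; I_f = 1.895e+07 + 2.277e+06 = 2.123e+07 kg·m².
ω_f = I_p ω_i / I_f = (1.895e+07)(2.60) / 2.123e+07 = 2.321 rpm.
KE_i = ½(1.895e+07)(0.2723 rad/s)² = 7.025e+05 J; KE_f = ½(2.123e+07)(0.2431)² = 6.271e+05 J.
Fraction lost = 0.1073.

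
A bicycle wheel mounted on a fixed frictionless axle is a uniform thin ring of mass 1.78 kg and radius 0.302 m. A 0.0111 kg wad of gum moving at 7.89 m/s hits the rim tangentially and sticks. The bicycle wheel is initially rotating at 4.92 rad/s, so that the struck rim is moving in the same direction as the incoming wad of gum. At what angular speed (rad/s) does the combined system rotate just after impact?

The axle reaction passes through the axle and exerts no torque about it; angular momentum about the axle is conserved through the impact.
I_p = (1.78)(0.302)² = 0.1623 kg·m². Taking the sense of the wad of gum's angular momentum as positive, L_{wad} = m v R = (0.0111)(7.89)(0.302) = 0.02645 kg·m²/s.
L_i = +I_p ω_p + m v R = +(0.1623)(4.92) + 0.02645 = 0.8252 kg·m²/s.
After sticking, I_f = I_p + m R² = 0.1623 + (0.0111)(0.302)² = 0.1634 kg·m².
ω_f = L_i / I_f = 0.8252 / 0.1634 = 5.051 rad/s.

|ω_f| ≈ 5.05 rad/s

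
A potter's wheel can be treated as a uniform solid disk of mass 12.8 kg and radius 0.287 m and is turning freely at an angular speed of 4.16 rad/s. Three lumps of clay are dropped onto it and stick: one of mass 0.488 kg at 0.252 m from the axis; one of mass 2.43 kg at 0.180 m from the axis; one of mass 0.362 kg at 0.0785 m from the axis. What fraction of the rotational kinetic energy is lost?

No external torque acts about the axis; L_before = L_after.
I_p = ½(12.8)(0.287)² = 0.5272 kg·m².
Added inertia Σmr² = (0.488)(0.252)² + (2.43)(0.180)² + (0.362)(0.0785)² = 0.1120 kg·m²; I_f = 0.5272 + 0.1120 = 0.6391 kg·m².
ω_f = I_p ω_i / I_f = (0.5272)(4.16) / 0.6391 = 3.431 rad/s.
KE_i = ½(0.5272)(4.160 rad/s)² = 4.561 J; KE_f = ½(0.6391)(3.431)² = 3.762 J.
Fraction lost = 0.1752.

fraction ≈ 0.175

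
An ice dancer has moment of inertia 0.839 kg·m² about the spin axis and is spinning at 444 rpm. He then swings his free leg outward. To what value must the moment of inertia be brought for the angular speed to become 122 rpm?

I₂ ≈ 3.05 kg·m²

With no external torque about the axis, L is conserved: I₁ω₁ = I₂ω₂.
I₂ = I₁ω₁ / ω₂ = (0.839)(444) / (122) = 3.053 kg·m².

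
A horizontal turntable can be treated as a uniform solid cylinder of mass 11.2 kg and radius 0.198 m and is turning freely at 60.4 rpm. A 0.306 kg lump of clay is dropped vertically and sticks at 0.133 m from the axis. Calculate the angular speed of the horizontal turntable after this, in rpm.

ω_f ≈ 58.9 rpm

The added mass arrives with no angular momentum about the axis, and any external torque about the axis is negligible, so the system's angular momentum is conserved.
I_p = ½(11.2)(0.198)² = 0.2195 kg·m².
Added inertia Σmr² = (0.306)(0.133)² = 0.005413 kg·m²; I_f = 0.2195 + 0.005413 = 0.2250 kg·m².
ω_f = I_p ω_i / I_f = (0.2195)(60.4) / 0.2250 = 58.95 rpm.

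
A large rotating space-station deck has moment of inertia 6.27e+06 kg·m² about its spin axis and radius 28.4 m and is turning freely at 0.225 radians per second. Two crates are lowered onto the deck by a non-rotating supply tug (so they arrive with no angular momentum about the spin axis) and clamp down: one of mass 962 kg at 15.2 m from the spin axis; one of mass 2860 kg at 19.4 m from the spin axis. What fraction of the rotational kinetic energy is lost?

fraction ≈ 0.172

The added mass arrives with no angular momentum about the spin axis, and any external torque about the spin axis is negligible, so the system's angular momentum is conserved.
Added inertia Σmr² = (962)(15.2)² + (2860)(19.4)² = 1.299e+06 kg·m²; I_f = 6.270e+06 + 1.299e+06 = 7.569e+06 kg·m².
ω_f = I_p ω_i / I_f = (6.270e+06)(0.225) / 7.569e+06 = 0.1864 rad/s.
KE_i = ½(6.270e+06)(0.2250 rad/s)² = 1.587e+05 J; KE_f = ½(7.569e+06)(0.1864)² = 1.315e+05 J.
Fraction lost = 0.1716.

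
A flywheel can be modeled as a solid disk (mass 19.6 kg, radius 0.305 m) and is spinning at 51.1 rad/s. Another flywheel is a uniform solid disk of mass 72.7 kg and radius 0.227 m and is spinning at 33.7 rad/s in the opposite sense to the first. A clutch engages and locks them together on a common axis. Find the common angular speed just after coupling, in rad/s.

|ω_f| ≈ 5.94 rad/s

No external torque acts about the common axis, so total angular momentum is conserved.
Moments of inertia: I_A = ½(19.6)(0.305)² = 0.9116 kg·m²; I_B = ½(72.7)(0.227)² = 1.873 kg·m².
Taking A's sense as positive: L = (0.9116)(51.1) − (1.873)(33.7) = -16.54 kg·m²·rad/s.
Combined I = 0.9116 + 1.873 = 2.785 kg·m².
ω_f = L / I = -16.54 / 2.785 = -5.939 rad/s.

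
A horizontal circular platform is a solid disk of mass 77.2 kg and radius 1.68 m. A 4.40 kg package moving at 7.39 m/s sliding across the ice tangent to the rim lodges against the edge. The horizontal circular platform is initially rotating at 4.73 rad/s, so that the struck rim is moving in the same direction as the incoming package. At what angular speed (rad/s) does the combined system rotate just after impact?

|ω_f| ≈ 4.70 rad/s

The axle reaction passes through the central axle and exerts no torque about it; angular momentum about the central axle is conserved through the impact.
I_p = ½(77.2)(1.68)² = 108.9 kg·m². Taking the sense of the package's angular momentum as positive, L_{package} = m v R = (4.40)(7.39)(1.68) = 54.63 kg·m²/s.
L_i = +I_p ω_p + m v R = +(108.9)(4.73) + 54.63 = 569.9 kg·m²/s.
After sticking, I_f = I_p + m R² = 108.9 + (4.40)(1.68)² = 121.4 kg·m².
ω_f = L_i / I_f = 569.9 / 121.4 = 4.696 rad/s.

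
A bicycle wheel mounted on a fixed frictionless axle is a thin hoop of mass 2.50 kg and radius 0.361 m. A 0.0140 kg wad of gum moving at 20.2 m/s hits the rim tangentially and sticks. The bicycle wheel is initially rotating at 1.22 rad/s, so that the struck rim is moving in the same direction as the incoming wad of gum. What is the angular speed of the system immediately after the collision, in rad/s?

About the axle the impulsive forces during the collision are internal, so angular momentum about that axis is conserved.
I_p = (2.50)(0.361)² = 0.3258 kg·m². Taking the sense of the wad of gum's angular momentum as positive, L_{wad} = m v R = (0.0140)(20.2)(0.361) = 0.1021 kg·m²/s.
L_i = +I_p ω_p + m v R = +(0.3258)(1.22) + 0.1021 = 0.4996 kg·m²/s.
After sticking, I_f = I_p + m R² = 0.3258 + (0.0140)(0.361)² = 0.3276 kg·m².
ω_f = L_i / I_f = 0.4996 / 0.3276 = 1.525 rad/s.

|ω_f| ≈ 1.52 rad/s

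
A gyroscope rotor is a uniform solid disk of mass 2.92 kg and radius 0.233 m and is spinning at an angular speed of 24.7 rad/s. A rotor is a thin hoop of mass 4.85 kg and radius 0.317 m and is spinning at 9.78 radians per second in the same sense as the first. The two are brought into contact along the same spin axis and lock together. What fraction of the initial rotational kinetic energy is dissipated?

The coupling torques are internal; angular momentum about the shared axis is conserved.
Moments of inertia: I_A = ½(2.92)(0.233)² = 0.07926 kg·m²; I_B = (4.85)(0.317)² = 0.4874 kg·m².
Taking A's sense as positive: L = (0.07926)(24.7) + (0.4874)(9.78) = 6.724 kg·m²·rad/s.
Combined I = 0.07926 + 0.4874 = 0.5666 kg·m².
ω_f = L / I = 6.724 / 0.5666 = 11.87 rad/s.
KE_i = ½ΣIω² = 47.49 J; KE_f = ½(0.5666)(11.87)² = 39.90 J.
Fraction dissipated = (KE_i − KE_f)/KE_i = 0.1598.

fraction ≈ 0.160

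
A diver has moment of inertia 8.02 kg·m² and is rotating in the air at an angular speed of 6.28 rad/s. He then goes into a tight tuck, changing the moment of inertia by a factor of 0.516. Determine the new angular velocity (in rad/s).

ω₂ ≈ 12.2 rad/s

Angular momentum about the spin axis is conserved since the torque about it is zero.
I₂ = 0.516 × 8.02 = 4.138 kg·m².
ω₂ = I₁ω₁ / I₂ = (8.020)(6.28 rad/s) / (4.138) = 12.17 rad/s.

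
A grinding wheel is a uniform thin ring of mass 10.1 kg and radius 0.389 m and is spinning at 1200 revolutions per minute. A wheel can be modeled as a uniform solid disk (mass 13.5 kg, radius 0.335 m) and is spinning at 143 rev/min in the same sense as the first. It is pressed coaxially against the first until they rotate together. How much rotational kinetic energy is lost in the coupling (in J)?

The coupling torques are internal; angular momentum about the shared axis is conserved.
Moments of inertia: I_A = (10.1)(0.389)² = 1.528 kg·m²; I_B = ½(13.5)(0.335)² = 0.7575 kg·m².
Taking A's sense as positive: L = (1.528)(1200) + (0.7575)(143) = 1942 kg·m²·rpm.
Combined I = 1.528 + 0.7575 = 2.286 kg·m².
ω_f = L / I = 1942 / 2.286 = 849.7 rpm.
KE_i = ½ΣIω² = 12150 J; KE_f = ½(2.286)(88.98)² = 9050 J.

ΔKE lost ≈ 3100 J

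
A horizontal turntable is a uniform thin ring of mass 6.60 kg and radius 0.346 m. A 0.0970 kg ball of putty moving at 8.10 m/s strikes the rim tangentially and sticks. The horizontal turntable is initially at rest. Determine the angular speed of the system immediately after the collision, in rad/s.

|ω_f| ≈ 0.339 rad/s

About the axle the impulsive forces during the collision are internal, so angular momentum about that axis is conserved.
I_p = (6.60)(0.346)² = 0.7901 kg·m². Taking the sense of the ball of putty's angular momentum as positive, L_{ball} = m v R = (0.0970)(8.10)(0.346) = 0.2719 kg·m²/s.
L_i = 0 + 0.2719 = 0.2719 kg·m²/s.
After sticking, I_f = I_p + m R² = 0.7901 + (0.0970)(0.346)² = 0.8017 kg·m².
ω_f = L_i / I_f = 0.2719 / 0.8017 = 0.3391 rad/s.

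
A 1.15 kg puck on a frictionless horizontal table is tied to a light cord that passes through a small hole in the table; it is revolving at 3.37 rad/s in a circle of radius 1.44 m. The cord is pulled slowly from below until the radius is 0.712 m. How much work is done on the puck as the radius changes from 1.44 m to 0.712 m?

The constraining force is radial, so m r² ω about the center is conserved.
ω₂ = ω₁ (r₁/r₂)² = (3.37)(1.44/0.712)² = 13.78 rad/s.
W = ΔKE = ½m(v₂² − v₁²) = 41.85 J.

W ≈ 41.8 J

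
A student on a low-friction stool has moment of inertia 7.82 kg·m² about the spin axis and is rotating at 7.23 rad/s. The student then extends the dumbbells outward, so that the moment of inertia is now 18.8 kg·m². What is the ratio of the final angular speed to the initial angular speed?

ω₂/ω₁ ≈ 0.416

No external torque acts about the spin axis, so angular momentum is conserved.
ω₂/ω₁ = I₁/I₂ = 7.820 / 18.80 = 0.4160.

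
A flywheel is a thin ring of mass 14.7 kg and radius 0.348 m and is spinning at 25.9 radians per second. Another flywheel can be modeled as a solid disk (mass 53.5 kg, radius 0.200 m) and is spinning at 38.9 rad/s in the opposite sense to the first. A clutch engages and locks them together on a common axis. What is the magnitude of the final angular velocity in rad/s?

|ω_f| ≈ 1.57 rad/s

The coupling torques are internal; angular momentum about the shared axis is conserved.
Moments of inertia: I_A = (14.7)(0.348)² = 1.780 kg·m²; I_B = ½(53.5)(0.200)² = 1.070 kg·m².
Taking A's sense as positive: L = (1.780)(25.9) − (1.070)(38.9) = 4.485 kg·m²·rad/s.
Combined I = 1.780 + 1.070 = 2.850 kg·m².
ω_f = L / I = 4.485 / 2.850 = 1.574 rad/s.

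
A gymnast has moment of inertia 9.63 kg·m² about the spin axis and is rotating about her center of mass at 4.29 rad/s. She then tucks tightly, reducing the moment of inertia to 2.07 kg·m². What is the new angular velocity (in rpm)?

ω₂ ≈ 191 rpm

With no external torque about the axis, L is conserved: I₁ω₁ = I₂ω₂.
ω₂ = I₁ω₁ / I₂ = (9.630)(4.29 rad/s) / (2.070) = 19.96 rad/s = 190.6 rpm.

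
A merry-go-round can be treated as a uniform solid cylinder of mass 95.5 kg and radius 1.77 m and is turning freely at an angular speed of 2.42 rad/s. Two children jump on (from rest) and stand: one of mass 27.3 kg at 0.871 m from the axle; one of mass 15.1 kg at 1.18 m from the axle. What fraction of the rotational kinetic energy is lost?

No external torque acts about the axle; L_before = L_after.
I_p = ½(95.5)(1.77)² = 149.6 kg·m².
Added inertia Σmr² = (27.3)(0.871)² + (15.1)(1.18)² = 41.74 kg·m²; I_f = 149.6 + 41.74 = 191.3 kg·m².
ω_f = I_p ω_i / I_f = (149.6)(2.42) / 191.3 = 1.892 rad/s.
KE_i = ½(149.6)(2.420 rad/s)² = 438.0 J; KE_f = ½(191.3)(1.892)² = 342.5 J.
Fraction lost = 0.2181.

fraction ≈ 0.218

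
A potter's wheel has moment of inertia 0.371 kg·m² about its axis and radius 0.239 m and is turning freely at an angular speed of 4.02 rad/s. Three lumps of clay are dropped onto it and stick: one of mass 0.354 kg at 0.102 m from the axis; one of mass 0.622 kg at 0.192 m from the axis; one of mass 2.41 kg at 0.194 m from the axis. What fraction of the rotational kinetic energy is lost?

The added mass arrives with no angular momentum about the axis, and any external torque about the axis is negligible, so the system's angular momentum is conserved.
Added inertia Σmr² = (0.354)(0.102)² + (0.622)(0.192)² + (2.41)(0.194)² = 0.1173 kg·m²; I_f = 0.3710 + 0.1173 = 0.4883 kg·m².
ω_f = I_p ω_i / I_f = (0.3710)(4.02) / 0.4883 = 3.054 rad/s.
KE_i = ½(0.3710)(4.020 rad/s)² = 2.998 J; KE_f = ½(0.4883)(3.054)² = 2.278 J.
Fraction lost = 0.2402.

fraction ≈ 0.240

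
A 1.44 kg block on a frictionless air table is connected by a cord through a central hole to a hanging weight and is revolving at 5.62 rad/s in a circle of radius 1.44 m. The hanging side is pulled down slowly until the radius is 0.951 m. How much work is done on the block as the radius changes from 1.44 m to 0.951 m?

W ≈ 61.0 J

The constraining force is radial, so m r² ω about the center is conserved.
ω₂ = ω₁ (r₁/r₂)² = (5.62)(1.44/0.951)² = 12.89 rad/s.
W = ΔKE = ½m(v₂² − v₁²) = 60.96 J.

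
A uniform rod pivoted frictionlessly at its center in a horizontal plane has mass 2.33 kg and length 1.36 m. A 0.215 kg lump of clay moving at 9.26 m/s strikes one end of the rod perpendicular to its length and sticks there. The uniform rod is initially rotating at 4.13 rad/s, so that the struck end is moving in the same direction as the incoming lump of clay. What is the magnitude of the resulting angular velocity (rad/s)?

|ω_f| ≈ 6.19 rad/s

About the pivot the impulsive forces during the collision are internal, so angular momentum about that axis is conserved.
I_p = (1/12)(2.33)(1.36)² = 0.3591 kg·m². Taking the sense of the lump of clay's angular momentum as positive, L_{lump} = m v R = (0.215)(9.26)(1.36/2) = 1.354 kg·m²/s.
L_i = +I_p ω_p + m v R = +(0.3591)(4.13) + 1.354 = 2.837 kg·m²/s.
After sticking, I_f = I_p + m R² = 0.3591 + (0.215)(1.36/2)² = 0.4585 kg·m².
ω_f = L_i / I_f = 2.837 / 0.4585 = 6.187 rad/s.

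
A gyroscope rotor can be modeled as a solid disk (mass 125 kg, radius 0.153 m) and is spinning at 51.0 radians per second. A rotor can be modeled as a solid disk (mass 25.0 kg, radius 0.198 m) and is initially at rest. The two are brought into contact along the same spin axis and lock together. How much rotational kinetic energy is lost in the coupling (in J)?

ΔKE lost ≈ 477 J

The coupling torques are internal; angular momentum about the shared axis is conserved.
Moments of inertia: I_A = ½(125)(0.153)² = 1.463 kg·m²; I_B = ½(25.0)(0.198)² = 0.4901 kg·m².
Taking A's sense as positive: L = (1.463)(51.0) = 74.62 kg·m²·rad/s.
Combined I = 1.463 + 0.4901 = 1.953 kg·m².
ω_f = L / I = 74.62 / 1.953 = 38.20 rad/s.
KE_i = ½ΣIω² = 1903 J; KE_f = ½(1.953)(38.20)² = 1425 J.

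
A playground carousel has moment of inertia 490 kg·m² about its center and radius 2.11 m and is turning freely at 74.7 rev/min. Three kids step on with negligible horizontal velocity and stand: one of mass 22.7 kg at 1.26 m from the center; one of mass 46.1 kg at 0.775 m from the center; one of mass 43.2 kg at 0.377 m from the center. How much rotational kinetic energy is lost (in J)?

The added mass arrives with no angular momentum about the center, and any external torque about the center is negligible, so the system's angular momentum is conserved.
Added inertia Σmr² = (22.7)(1.26)² + (46.1)(0.775)² + (43.2)(0.377)² = 69.87 kg·m²; I_f = 490.0 + 69.87 = 559.9 kg·m².
ω_f = I_p ω_i / I_f = (490.0)(74.7) / 559.9 = 65.38 rpm.
KE_i = ½(490.0)(7.823 rad/s)² = 14990 J; KE_f = ½(559.9)(6.846)² = 13120 J.

energy lost ≈ 1870 J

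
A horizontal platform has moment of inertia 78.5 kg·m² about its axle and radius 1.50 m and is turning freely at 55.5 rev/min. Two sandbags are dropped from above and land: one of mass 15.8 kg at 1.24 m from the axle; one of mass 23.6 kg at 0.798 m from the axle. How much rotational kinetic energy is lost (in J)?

The added mass arrives with no angular momentum about the axle, and any external torque about the axle is negligible, so the system's angular momentum is conserved.
Added inertia Σmr² = (15.8)(1.24)² + (23.6)(0.798)² = 39.32 kg·m²; I_f = 78.50 + 39.32 = 117.8 kg·m².
ω_f = I_p ω_i / I_f = (78.50)(55.5) / 117.8 = 36.98 rpm.
KE_i = ½(78.50)(5.812 rad/s)² = 1326 J; KE_f = ½(117.8)(3.872)² = 883.3 J.

energy lost ≈ 442 J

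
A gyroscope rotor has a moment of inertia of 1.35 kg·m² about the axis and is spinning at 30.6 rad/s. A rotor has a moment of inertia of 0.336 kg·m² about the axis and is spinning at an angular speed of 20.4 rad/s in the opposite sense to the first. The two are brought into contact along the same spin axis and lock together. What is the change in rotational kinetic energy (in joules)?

ΔKE ≈ -350 J

No external torque acts about the common axis, so total angular momentum is conserved.
Taking A's sense as positive: L = (1.350)(30.6) − (0.3360)(20.4) = 34.46 kg·m²·rad/s.
Combined I = 1.350 + 0.3360 = 1.686 kg·m².
ω_f = L / I = 34.46 / 1.686 = 20.44 rad/s.
KE_i = ½ΣIω² = 702.0 J; KE_f = ½(1.686)(20.44)² = 352.1 J.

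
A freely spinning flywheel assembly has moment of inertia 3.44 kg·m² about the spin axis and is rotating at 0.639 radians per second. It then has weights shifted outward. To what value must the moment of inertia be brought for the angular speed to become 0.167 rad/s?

I₂ ≈ 13.2 kg·m²

Angular momentum about the spin axis is conserved since the torque about it is zero.
I₂ = I₁ω₁ / ω₂ = (3.44)(0.639) / (0.167) = 13.16 kg·m².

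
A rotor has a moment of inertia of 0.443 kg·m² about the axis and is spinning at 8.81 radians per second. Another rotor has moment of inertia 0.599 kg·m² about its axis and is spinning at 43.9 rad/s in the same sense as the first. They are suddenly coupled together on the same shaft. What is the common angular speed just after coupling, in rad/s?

|ω_f| ≈ 29.0 rad/s

No external torque acts about the common axis, so total angular momentum is conserved.
Taking A's sense as positive: L = (0.4430)(8.81) + (0.5990)(43.9) = 30.20 kg·m²·rad/s.
Combined I = 0.4430 + 0.5990 = 1.042 kg·m².
ω_f = L / I = 30.20 / 1.042 = 28.98 rad/s.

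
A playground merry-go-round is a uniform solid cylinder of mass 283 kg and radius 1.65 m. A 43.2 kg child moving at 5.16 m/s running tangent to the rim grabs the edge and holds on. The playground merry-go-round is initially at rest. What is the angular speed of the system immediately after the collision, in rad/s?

|ω_f| ≈ 0.731 rad/s

About the axle the impulsive forces during the collision are internal, so angular momentum about that axis is conserved.
I_p = ½(283)(1.65)² = 385.2 kg·m². Taking the sense of the child's angular momentum as positive, L_{child} = m v R = (43.2)(5.16)(1.65) = 367.8 kg·m²/s.
L_i = 0 + 367.8 = 367.8 kg·m²/s.
After sticking, I_f = I_p + m R² = 385.2 + (43.2)(1.65)² = 502.8 kg·m².
ω_f = L_i / I_f = 367.8 / 502.8 = 0.7314 rad/s.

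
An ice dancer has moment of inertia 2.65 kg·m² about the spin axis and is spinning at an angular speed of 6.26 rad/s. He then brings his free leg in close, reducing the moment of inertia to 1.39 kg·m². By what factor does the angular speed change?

Angular momentum about the spin axis is conserved since the torque about it is zero.
ω₂/ω₁ = I₁/I₂ = 2.650 / 1.390 = 1.906.

ω₂/ω₁ ≈ 1.91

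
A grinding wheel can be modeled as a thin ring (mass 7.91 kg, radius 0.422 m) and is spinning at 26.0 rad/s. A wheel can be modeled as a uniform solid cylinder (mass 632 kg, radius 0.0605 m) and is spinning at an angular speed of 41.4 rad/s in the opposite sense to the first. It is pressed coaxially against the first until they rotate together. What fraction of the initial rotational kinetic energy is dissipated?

The coupling torques are internal; angular momentum about the shared axis is conserved.
Moments of inertia: I_A = (7.91)(0.422)² = 1.409 kg·m²; I_B = ½(632)(0.0605)² = 1.157 kg·m².
Taking A's sense as positive: L = (1.409)(26.0) − (1.157)(41.4) = -11.26 kg·m²·rad/s.
Combined I = 1.409 + 1.157 = 2.565 kg·m².
ω_f = L / I = -11.26 / 2.565 = -4.389 rad/s.
KE_i = ½ΣIω² = 1467 J; KE_f = ½(2.565)(4.389)² = 24.71 J.
Fraction dissipated = (KE_i − KE_f)/KE_i = 0.9832.

fraction ≈ 0.983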